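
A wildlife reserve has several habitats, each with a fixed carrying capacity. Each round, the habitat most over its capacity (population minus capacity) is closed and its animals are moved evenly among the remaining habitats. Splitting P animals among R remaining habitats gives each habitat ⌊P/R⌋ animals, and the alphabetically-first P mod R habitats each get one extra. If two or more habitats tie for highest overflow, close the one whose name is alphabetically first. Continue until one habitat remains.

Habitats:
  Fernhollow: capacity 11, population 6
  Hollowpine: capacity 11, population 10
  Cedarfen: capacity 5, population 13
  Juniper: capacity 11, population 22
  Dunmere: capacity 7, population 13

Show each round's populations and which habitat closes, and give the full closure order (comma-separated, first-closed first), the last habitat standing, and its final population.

Round 1: Cedarfen=13 Dunmere=13 Fernhollow=6 Hollowpine=10 Juniper=22 → close Juniper (overflow 11)
  22÷4 = 5 each, +1 to first 2
Round 2: Cedarfen=19 Dunmere=19 Fernhollow=11 Hollowpine=15 → close Cedarfen (overflow 14)
  19÷3 = 6 each, +1 to first 1
Round 3: Dunmere=26 Fernhollow=17 Hollowpine=21 → close Dunmere (overflow 19)
  26÷2 = 13 each, +1 to first 0
Round 4: Fernhollow=30 Hollowpine=34 → close Hollowpine (overflow 23)
  34÷1 = 34 each, +1 to first 0

Closure order: Juniper, Cedarfen, Dunmere, Hollowpine
Last habitat: Fernhollow with 64 animals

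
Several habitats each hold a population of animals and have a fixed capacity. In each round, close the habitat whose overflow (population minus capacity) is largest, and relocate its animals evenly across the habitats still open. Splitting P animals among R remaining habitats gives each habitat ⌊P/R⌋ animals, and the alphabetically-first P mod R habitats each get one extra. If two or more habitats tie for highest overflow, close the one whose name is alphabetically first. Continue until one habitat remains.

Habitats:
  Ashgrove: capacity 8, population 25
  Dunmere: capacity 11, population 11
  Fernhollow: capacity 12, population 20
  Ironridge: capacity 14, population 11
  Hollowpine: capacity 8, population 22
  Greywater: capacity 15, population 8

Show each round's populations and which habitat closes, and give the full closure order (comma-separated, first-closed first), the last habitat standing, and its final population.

Closure order: Ashgrove, Hollowpine, Fernhollow, Dunmere, Ironridge
Last habitat: Greywater with 97 animals

Round 1: Ashgrove=25 Dunmere=11 Fernhollow=20 Greywater=8 Hollowpine=22 Ironridge=11 → close Ashgrove (overflow 17)
  25÷5 = 5 each, +1 to first 0
Round 2: Dunmere=16 Fernhollow=25 Greywater=13 Hollowpine=27 Ironridge=16 → close Hollowpine (overflow 19)
  27÷4 = 6 each, +1 to first 3
Round 3: Dunmere=23 Fernhollow=32 Greywater=20 Ironridge=22 → close Fernhollow (overflow 20)
  32÷3 = 10 each, +1 to first 2
Round 4: Dunmere=34 Greywater=31 Ironridge=32 → close Dunmere (overflow 23)
  34÷2 = 17 each, +1 to first 0
Round 5: Greywater=48 Ironridge=49 → close Ironridge (overflow 35)
  49÷1 = 49 each, +1 to first 0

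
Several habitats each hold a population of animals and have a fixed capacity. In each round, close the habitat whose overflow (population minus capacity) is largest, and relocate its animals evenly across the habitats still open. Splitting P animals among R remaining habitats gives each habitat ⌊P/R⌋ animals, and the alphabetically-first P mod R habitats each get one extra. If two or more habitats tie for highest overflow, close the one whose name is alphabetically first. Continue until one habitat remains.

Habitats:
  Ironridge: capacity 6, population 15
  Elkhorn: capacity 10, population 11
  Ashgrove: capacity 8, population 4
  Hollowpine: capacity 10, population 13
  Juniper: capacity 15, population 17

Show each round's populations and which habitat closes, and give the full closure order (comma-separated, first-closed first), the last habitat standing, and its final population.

Round 1: Ashgrove=4 Elkhorn=11 Hollowpine=13 Ironridge=15 Juniper=17 → close Ironridge (overflow 9)
  15÷4 = 3 each, +1 to first 3
Round 2: Ashgrove=8 Elkhorn=15 Hollowpine=17 Juniper=20 → close Hollowpine (overflow 7)
  17÷3 = 5 each, +1 to first 2
Round 3: Ashgrove=14 Elkhorn=21 Juniper=25 → close Elkhorn (overflow 11)
  21÷2 = 10 each, +1 to first 1
Round 4: Ashgrove=25 Juniper=35 → close Juniper (overflow 20)
  35÷1 = 35 each, +1 to first 0

Closure order: Ironridge, Hollowpine, Elkhorn, Juniper
Last habitat: Ashgrove with 60 animals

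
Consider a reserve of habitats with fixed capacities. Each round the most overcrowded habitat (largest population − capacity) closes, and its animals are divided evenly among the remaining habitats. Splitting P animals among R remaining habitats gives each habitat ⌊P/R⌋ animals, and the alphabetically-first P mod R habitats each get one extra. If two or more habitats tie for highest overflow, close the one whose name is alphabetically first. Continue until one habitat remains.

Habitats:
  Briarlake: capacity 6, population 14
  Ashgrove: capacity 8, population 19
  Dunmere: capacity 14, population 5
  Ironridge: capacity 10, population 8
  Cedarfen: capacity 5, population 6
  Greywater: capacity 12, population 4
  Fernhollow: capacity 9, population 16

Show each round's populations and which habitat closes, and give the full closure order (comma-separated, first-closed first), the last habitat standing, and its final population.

Round 1: Ashgrove=19 Briarlake=14 Cedarfen=6 Dunmere=5 Fernhollow=16 Greywater=4 Ironridge=8 → close Ashgrove (overflow 11)
  19÷6 = 3 each, +1 to first 1
Round 2: Briarlake=18 Cedarfen=9 Dunmere=8 Fernhollow=19 Greywater=7 Ironridge=11 → close Briarlake (overflow 12)
  18÷5 = 3 each, +1 to first 3
Round 3: Cedarfen=13 Dunmere=12 Fernhollow=23 Greywater=10 Ironridge=14 → close Fernhollow (overflow 14)
  23÷4 = 5 each, +1 to first 3
Round 4: Cedarfen=19 Dunmere=18 Greywater=16 Ironridge=19 → close Cedarfen (overflow 14)
  19÷3 = 6 each, +1 to first 1
Round 5: Dunmere=25 Greywater=22 Ironridge=25 → close Ironridge (overflow 15)
  25÷2 = 12 each, +1 to first 1
Round 6: Dunmere=38 Greywater=34 → close Dunmere (overflow 24)
  38÷1 = 38 each, +1 to first 0

Closure order: Ashgrove, Briarlake, Fernhollow, Cedarfen, Ironridge, Dunmere
Last habitat: Greywater with 72 animals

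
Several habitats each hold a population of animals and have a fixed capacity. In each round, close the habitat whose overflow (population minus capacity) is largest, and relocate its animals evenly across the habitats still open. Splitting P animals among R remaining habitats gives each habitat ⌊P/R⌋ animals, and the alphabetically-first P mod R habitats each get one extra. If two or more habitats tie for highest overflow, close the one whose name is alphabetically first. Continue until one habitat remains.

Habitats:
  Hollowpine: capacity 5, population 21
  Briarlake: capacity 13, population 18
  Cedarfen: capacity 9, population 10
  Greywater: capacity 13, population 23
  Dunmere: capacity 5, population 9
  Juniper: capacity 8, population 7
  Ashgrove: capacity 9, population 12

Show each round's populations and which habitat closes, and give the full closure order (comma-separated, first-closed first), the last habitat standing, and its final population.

Closure order: Hollowpine, Greywater, Briarlake, Ashgrove, Dunmere, Cedarfen
Last habitat: Juniper with 100 animals

Round 1: Ashgrove=12 Briarlake=18 Cedarfen=10 Dunmere=9 Greywater=23 Hollowpine=21 Juniper=7 → close Hollowpine (overflow 16)
  21÷6 = 3 each, +1 to first 3
Round 2: Ashgrove=16 Briarlake=22 Cedarfen=14 Dunmere=12 Greywater=26 Juniper=10 → close Greywater (overflow 13)
  26÷5 = 5 each, +1 to first 1
Round 3: Ashgrove=22 Briarlake=27 Cedarfen=19 Dunmere=17 Juniper=15 → close Briarlake (overflow 14)
  27÷4 = 6 each, +1 to first 3
Round 4: Ashgrove=29 Cedarfen=26 Dunmere=24 Juniper=21 → close Ashgrove (overflow 20)
  29÷3 = 9 each, +1 to first 2
Round 5: Cedarfen=36 Dunmere=34 Juniper=30 → close Dunmere (overflow 29)
  34÷2 = 17 each, +1 to first 0
Round 6: Cedarfen=53 Juniper=47 → close Cedarfen (overflow 44)
  53÷1 = 53 each, +1 to first 0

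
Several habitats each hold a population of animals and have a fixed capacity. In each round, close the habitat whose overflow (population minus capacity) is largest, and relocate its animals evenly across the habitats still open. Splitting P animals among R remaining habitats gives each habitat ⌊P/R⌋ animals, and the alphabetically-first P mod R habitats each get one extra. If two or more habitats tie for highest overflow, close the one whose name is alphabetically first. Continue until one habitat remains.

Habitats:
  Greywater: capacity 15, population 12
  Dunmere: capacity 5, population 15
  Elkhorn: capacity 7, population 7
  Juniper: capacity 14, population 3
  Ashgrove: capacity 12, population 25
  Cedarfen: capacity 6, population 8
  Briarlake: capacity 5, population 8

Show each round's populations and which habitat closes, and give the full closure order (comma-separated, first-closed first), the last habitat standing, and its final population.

Closure order: Ashgrove, Dunmere, Briarlake, Cedarfen, Elkhorn, Greywater
Last habitat: Juniper with 78 animals

Round 1: Ashgrove=25 Briarlake=8 Cedarfen=8 Dunmere=15 Elkhorn=7 Greywater=12 Juniper=3 → close Ashgrove (overflow 13)
  25÷6 = 4 each, +1 to first 1
Round 2: Briarlake=13 Cedarfen=12 Dunmere=19 Elkhorn=11 Greywater=16 Juniper=7 → close Dunmere (overflow 14)
  19÷5 = 3 each, +1 to first 4
Round 3: Briarlake=17 Cedarfen=16 Elkhorn=15 Greywater=20 Juniper=10 → close Briarlake (overflow 12)
  17÷4 = 4 each, +1 to first 1
Round 4: Cedarfen=21 Elkhorn=19 Greywater=24 Juniper=14 → close Cedarfen (overflow 15)
  21÷3 = 7 each, +1 to first 0
Round 5: Elkhorn=26 Greywater=31 Juniper=21 → close Elkhorn (overflow 19)
  26÷2 = 13 each, +1 to first 0
Round 6: Greywater=44 Juniper=34 → close Greywater (overflow 29)
  44÷1 = 44 each, +1 to first 0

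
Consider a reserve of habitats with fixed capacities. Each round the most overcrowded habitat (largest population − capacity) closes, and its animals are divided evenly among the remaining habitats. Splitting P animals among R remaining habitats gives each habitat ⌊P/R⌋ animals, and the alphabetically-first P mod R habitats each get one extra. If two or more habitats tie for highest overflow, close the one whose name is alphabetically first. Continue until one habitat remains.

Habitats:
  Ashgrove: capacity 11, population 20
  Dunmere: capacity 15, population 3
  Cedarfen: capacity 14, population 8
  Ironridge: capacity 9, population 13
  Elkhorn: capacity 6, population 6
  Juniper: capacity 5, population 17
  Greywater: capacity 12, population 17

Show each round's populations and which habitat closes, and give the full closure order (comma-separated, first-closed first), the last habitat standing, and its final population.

Round 1: Ashgrove=20 Cedarfen=8 Dunmere=3 Elkhorn=6 Greywater=17 Ironridge=13 Juniper=17 → close Juniper (overflow 12)
  17÷6 = 2 each, +1 to first 5
Round 2: Ashgrove=23 Cedarfen=11 Dunmere=6 Elkhorn=9 Greywater=20 Ironridge=15 → close Ashgrove (overflow 12)
  23÷5 = 4 each, +1 to first 3
Round 3: Cedarfen=16 Dunmere=11 Elkhorn=14 Greywater=24 Ironridge=19 → close Greywater (overflow 12)
  24÷4 = 6 each, +1 to first 0
Round 4: Cedarfen=22 Dunmere=17 Elkhorn=20 Ironridge=25 → close Ironridge (overflow 16)
  25÷3 = 8 each, +1 to first 1
Round 5: Cedarfen=31 Dunmere=25 Elkhorn=28 → close Elkhorn (overflow 22)
  28÷2 = 14 each, +1 to first 0
Round 6: Cedarfen=45 Dunmere=39 → close Cedarfen (overflow 31)
  45÷1 = 45 each, +1 to first 0

Closure order: Juniper, Ashgrove, Greywater, Ironridge, Elkhorn, Cedarfen
Last habitat: Dunmere with 84 animals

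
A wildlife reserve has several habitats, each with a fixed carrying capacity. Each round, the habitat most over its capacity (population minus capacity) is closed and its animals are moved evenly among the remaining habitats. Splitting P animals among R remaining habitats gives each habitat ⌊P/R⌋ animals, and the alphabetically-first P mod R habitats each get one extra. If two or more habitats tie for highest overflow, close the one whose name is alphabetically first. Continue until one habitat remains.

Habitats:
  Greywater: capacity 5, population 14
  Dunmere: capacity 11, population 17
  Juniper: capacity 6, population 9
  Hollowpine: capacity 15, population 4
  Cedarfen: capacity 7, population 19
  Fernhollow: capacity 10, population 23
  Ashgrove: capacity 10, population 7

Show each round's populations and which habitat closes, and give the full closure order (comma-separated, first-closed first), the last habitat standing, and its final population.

Closure order: Fernhollow, Cedarfen, Greywater, Dunmere, Juniper, Ashgrove
Last habitat: Hollowpine with 93 animals

Round 1: Ashgrove=7 Cedarfen=19 Dunmere=17 Fernhollow=23 Greywater=14 Hollowpine=4 Juniper=9 → close Fernhollow (overflow 13)
  23÷6 = 3 each, +1 to first 5
Round 2: Ashgrove=11 Cedarfen=23 Dunmere=21 Greywater=18 Hollowpine=8 Juniper=12 → close Cedarfen (overflow 16)
  23÷5 = 4 each, +1 to first 3
Round 3: Ashgrove=16 Dunmere=26 Greywater=23 Hollowpine=12 Juniper=16 → close Greywater (overflow 18)
  23÷4 = 5 each, +1 to first 3
Round 4: Ashgrove=22 Dunmere=32 Hollowpine=18 Juniper=21 → close Dunmere (overflow 21)
  32÷3 = 10 each, +1 to first 2
Round 5: Ashgrove=33 Hollowpine=29 Juniper=31 → close Juniper (overflow 25)
  31÷2 = 15 each, +1 to first 1
Round 6: Ashgrove=49 Hollowpine=44 → close Ashgrove (overflow 39)
  49÷1 = 49 each, +1 to first 0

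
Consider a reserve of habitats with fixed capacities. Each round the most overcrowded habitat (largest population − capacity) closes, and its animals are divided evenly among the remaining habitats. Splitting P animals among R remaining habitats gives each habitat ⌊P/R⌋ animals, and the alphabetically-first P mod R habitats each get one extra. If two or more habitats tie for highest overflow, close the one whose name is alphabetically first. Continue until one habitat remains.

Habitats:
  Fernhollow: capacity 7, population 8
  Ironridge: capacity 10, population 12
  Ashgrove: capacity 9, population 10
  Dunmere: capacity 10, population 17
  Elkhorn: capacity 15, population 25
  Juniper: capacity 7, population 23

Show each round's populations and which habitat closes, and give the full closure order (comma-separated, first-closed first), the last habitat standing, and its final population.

Closure order: Juniper, Elkhorn, Dunmere, Ashgrove, Fernhollow
Last habitat: Ironridge with 95 animals

Round 1: Ashgrove=10 Dunmere=17 Elkhorn=25 Fernhollow=8 Ironridge=12 Juniper=23 → close Juniper (overflow 16)
  23÷5 = 4 each, +1 to first 3
Round 2: Ashgrove=15 Dunmere=22 Elkhorn=30 Fernhollow=12 Ironridge=16 → close Elkhorn (overflow 15)
  30÷4 = 7 each, +1 to first 2
Round 3: Ashgrove=23 Dunmere=30 Fernhollow=19 Ironridge=23 → close Dunmere (overflow 20)
  30÷3 = 10 each, +1 to first 0
Round 4: Ashgrove=33 Fernhollow=29 Ironridge=33 → close Ashgrove (overflow 24)
  33÷2 = 16 each, +1 to first 1
Round 5: Fernhollow=46 Ironridge=49 → close Fernhollow (overflow 39)
  46÷1 = 46 each, +1 to first 0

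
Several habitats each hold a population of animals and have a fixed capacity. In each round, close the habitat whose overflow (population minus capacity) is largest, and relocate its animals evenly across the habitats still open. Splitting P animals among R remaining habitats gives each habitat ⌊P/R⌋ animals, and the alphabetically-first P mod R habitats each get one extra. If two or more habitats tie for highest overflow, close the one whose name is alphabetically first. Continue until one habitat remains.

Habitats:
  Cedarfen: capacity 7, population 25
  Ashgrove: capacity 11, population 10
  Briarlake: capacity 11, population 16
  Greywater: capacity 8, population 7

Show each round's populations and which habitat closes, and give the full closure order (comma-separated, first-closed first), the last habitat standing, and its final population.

Round 1: Ashgrove=10 Briarlake=16 Cedarfen=25 Greywater=7 → close Cedarfen (overflow 18)
  25÷3 = 8 each, +1 to first 1
Round 2: Ashgrove=19 Briarlake=24 Greywater=15 → close Briarlake (overflow 13)
  24÷2 = 12 each, +1 to first 0
Round 3: Ashgrove=31 Greywater=27 → close Ashgrove (overflow 20)
  31÷1 = 31 each, +1 to first 0

Closure order: Cedarfen, Briarlake, Ashgrove
Last habitat: Greywater with 58 animals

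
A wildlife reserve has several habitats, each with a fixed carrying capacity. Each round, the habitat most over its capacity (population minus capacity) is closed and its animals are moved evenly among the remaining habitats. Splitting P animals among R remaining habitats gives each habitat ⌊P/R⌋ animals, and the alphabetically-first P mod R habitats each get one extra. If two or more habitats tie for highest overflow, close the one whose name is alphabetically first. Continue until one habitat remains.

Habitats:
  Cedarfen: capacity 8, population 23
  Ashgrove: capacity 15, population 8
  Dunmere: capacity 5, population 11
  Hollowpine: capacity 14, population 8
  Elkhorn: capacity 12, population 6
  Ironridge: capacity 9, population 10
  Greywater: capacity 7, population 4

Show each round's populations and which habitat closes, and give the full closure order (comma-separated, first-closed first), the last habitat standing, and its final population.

Round 1: Ashgrove=8 Cedarfen=23 Dunmere=11 Elkhorn=6 Greywater=4 Hollowpine=8 Ironridge=10 → close Cedarfen (overflow 15)
  23÷6 = 3 each, +1 to first 5
Round 2: Ashgrove=12 Dunmere=15 Elkhorn=10 Greywater=8 Hollowpine=12 Ironridge=13 → close Dunmere (overflow 10)
  15÷5 = 3 each, +1 to first 0
Round 3: Ashgrove=15 Elkhorn=13 Greywater=11 Hollowpine=15 Ironridge=16 → close Ironridge (overflow 7)
  16÷4 = 4 each, +1 to first 0
Round 4: Ashgrove=19 Elkhorn=17 Greywater=15 Hollowpine=19 → close Greywater (overflow 8)
  15÷3 = 5 each, +1 to first 0
Round 5: Ashgrove=24 Elkhorn=22 Hollowpine=24 → close Elkhorn (overflow 10)
  22÷2 = 11 each, +1 to first 0
Round 6: Ashgrove=35 Hollowpine=35 → close Hollowpine (overflow 21)
  35÷1 = 35 each, +1 to first 0

Closure order: Cedarfen, Dunmere, Ironridge, Greywater, Elkhorn, Hollowpine
Last habitat: Ashgrove with 70 animals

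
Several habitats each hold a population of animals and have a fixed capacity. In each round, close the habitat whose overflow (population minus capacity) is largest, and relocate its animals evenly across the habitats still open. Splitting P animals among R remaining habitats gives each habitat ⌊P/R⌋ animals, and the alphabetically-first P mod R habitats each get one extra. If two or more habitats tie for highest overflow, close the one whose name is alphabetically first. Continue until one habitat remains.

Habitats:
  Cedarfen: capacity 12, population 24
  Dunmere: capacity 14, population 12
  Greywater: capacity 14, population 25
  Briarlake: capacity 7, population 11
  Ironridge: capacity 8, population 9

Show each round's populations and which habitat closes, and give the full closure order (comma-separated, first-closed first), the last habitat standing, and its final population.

Closure order: Cedarfen, Greywater, Briarlake, Ironridge
Last habitat: Dunmere with 81 animals

Round 1: Briarlake=11 Cedarfen=24 Dunmere=12 Greywater=25 Ironridge=9 → close Cedarfen (overflow 12)
  24÷4 = 6 each, +1 to first 0
Round 2: Briarlake=17 Dunmere=18 Greywater=31 Ironridge=15 → close Greywater (overflow 17)
  31÷3 = 10 each, +1 to first 1
Round 3: Briarlake=28 Dunmere=28 Ironridge=25 → close Briarlake (overflow 21)
  28÷2 = 14 each, +1 to first 0
Round 4: Dunmere=42 Ironridge=39 → close Ironridge (overflow 31)
  39÷1 = 39 each, +1 to first 0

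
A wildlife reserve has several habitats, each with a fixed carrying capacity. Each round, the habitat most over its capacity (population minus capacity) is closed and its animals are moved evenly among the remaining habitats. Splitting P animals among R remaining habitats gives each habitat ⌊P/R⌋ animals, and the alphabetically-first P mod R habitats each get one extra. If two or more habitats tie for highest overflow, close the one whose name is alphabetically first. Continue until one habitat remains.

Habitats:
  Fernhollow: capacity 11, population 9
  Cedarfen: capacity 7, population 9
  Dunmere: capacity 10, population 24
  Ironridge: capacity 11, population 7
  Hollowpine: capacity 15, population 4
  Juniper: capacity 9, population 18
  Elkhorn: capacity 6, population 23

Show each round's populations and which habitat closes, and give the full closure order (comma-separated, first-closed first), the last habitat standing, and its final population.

Round 1: Cedarfen=9 Dunmere=24 Elkhorn=23 Fernhollow=9 Hollowpine=4 Ironridge=7 Juniper=18 → close Elkhorn (overflow 17)
  23÷6 = 3 each, +1 to first 5
Round 2: Cedarfen=13 Dunmere=28 Fernhollow=13 Hollowpine=8 Ironridge=11 Juniper=21 → close Dunmere (overflow 18)
  28÷5 = 5 each, +1 to first 3
Round 3: Cedarfen=19 Fernhollow=19 Hollowpine=14 Ironridge=16 Juniper=26 → close Juniper (overflow 17)
  26÷4 = 6 each, +1 to first 2
Round 4: Cedarfen=26 Fernhollow=26 Hollowpine=20 Ironridge=22 → close Cedarfen (overflow 19)
  26÷3 = 8 each, +1 to first 2
Round 5: Fernhollow=35 Hollowpine=29 Ironridge=30 → close Fernhollow (overflow 24)
  35÷2 = 17 each, +1 to first 1
Round 6: Hollowpine=47 Ironridge=47 → close Ironridge (overflow 36)
  47÷1 = 47 each, +1 to first 0

Closure order: Elkhorn, Dunmere, Juniper, Cedarfen, Fernhollow, Ironridge
Last habitat: Hollowpine with 94 animals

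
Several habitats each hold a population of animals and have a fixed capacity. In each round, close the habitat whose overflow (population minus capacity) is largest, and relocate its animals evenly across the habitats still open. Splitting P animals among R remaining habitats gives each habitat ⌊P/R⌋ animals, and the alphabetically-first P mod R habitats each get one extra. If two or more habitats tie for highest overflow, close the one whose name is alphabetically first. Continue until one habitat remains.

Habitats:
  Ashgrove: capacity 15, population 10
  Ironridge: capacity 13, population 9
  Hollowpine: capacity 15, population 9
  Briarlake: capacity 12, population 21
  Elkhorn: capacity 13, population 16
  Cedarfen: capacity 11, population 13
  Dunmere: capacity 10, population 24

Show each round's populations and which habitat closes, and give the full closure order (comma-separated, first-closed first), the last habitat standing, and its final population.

Closure order: Dunmere, Briarlake, Elkhorn, Cedarfen, Ashgrove, Ironridge
Last habitat: Hollowpine with 102 animals

Round 1: Ashgrove=10 Briarlake=21 Cedarfen=13 Dunmere=24 Elkhorn=16 Hollowpine=9 Ironridge=9 → close Dunmere (overflow 14)
  24÷6 = 4 each, +1 to first 0
Round 2: Ashgrove=14 Briarlake=25 Cedarfen=17 Elkhorn=20 Hollowpine=13 Ironridge=13 → close Briarlake (overflow 13)
  25÷5 = 5 each, +1 to first 0
Round 3: Ashgrove=19 Cedarfen=22 Elkhorn=25 Hollowpine=18 Ironridge=18 → close Elkhorn (overflow 12)
  25÷4 = 6 each, +1 to first 1
Round 4: Ashgrove=26 Cedarfen=28 Hollowpine=24 Ironridge=24 → close Cedarfen (overflow 17)
  28÷3 = 9 each, +1 to first 1
Round 5: Ashgrove=36 Hollowpine=33 Ironridge=33 → close Ashgrove (overflow 21)
  36÷2 = 18 each, +1 to first 0
Round 6: Hollowpine=51 Ironridge=51 → close Ironridge (overflow 38)
  51÷1 = 51 each, +1 to first 0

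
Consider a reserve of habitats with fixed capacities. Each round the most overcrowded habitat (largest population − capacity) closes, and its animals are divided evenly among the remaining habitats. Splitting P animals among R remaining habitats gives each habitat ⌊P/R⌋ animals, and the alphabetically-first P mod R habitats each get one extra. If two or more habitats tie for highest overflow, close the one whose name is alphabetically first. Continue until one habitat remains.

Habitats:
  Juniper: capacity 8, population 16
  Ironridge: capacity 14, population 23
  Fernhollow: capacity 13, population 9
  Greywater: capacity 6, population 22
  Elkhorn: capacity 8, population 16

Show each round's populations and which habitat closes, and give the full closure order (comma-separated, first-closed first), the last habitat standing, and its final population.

Closure order: Greywater, Elkhorn, Ironridge, Juniper
Last habitat: Fernhollow with 86 animals

Round 1: Elkhorn=16 Fernhollow=9 Greywater=22 Ironridge=23 Juniper=16 → close Greywater (overflow 16)
  22÷4 = 5 each, +1 to first 2
Round 2: Elkhorn=22 Fernhollow=15 Ironridge=28 Juniper=21 → close Elkhorn (overflow 14)
  22÷3 = 7 each, +1 to first 1
Round 3: Fernhollow=23 Ironridge=35 Juniper=28 → close Ironridge (overflow 21)
  35÷2 = 17 each, +1 to first 1
Round 4: Fernhollow=41 Juniper=45 → close Juniper (overflow 37)
  45÷1 = 45 each, +1 to first 0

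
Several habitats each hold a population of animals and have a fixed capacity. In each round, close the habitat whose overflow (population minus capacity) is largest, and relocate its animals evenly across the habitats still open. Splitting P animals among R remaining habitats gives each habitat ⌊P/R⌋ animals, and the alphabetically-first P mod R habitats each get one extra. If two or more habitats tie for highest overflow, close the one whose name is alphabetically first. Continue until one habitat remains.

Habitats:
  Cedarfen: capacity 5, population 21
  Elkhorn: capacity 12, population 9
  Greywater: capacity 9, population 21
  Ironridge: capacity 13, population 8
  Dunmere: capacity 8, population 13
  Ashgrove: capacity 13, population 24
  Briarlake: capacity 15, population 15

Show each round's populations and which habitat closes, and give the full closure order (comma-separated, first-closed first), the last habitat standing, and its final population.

Round 1: Ashgrove=24 Briarlake=15 Cedarfen=21 Dunmere=13 Elkhorn=9 Greywater=21 Ironridge=8 → close Cedarfen (overflow 16)
  21÷6 = 3 each, +1 to first 3
Round 2: Ashgrove=28 Briarlake=19 Dunmere=17 Elkhorn=12 Greywater=24 Ironridge=11 → close Ashgrove (overflow 15)
  28÷5 = 5 each, +1 to first 3
Round 3: Briarlake=25 Dunmere=23 Elkhorn=18 Greywater=29 Ironridge=16 → close Greywater (overflow 20)
  29÷4 = 7 each, +1 to first 1
Round 4: Briarlake=33 Dunmere=30 Elkhorn=25 Ironridge=23 → close Dunmere (overflow 22)
  30÷3 = 10 each, +1 to first 0
Round 5: Briarlake=43 Elkhorn=35 Ironridge=33 → close Briarlake (overflow 28)
  43÷2 = 21 each, +1 to first 1
Round 6: Elkhorn=57 Ironridge=54 → close Elkhorn (overflow 45)
  57÷1 = 57 each, +1 to first 0

Closure order: Cedarfen, Ashgrove, Greywater, Dunmere, Briarlake, Elkhorn
Last habitat: Ironridge with 111 animals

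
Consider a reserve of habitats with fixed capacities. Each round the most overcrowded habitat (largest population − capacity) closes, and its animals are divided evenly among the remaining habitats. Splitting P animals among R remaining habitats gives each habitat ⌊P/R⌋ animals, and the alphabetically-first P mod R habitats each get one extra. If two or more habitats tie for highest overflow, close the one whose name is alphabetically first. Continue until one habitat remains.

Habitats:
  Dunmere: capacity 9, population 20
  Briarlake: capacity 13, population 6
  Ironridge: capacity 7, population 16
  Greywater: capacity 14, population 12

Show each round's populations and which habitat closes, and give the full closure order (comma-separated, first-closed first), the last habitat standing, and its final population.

Closure order: Dunmere, Ironridge, Greywater
Last habitat: Briarlake with 54 animals

Round 1: Briarlake=6 Dunmere=20 Greywater=12 Ironridge=16 → close Dunmere (overflow 11)
  20÷3 = 6 each, +1 to first 2
Round 2: Briarlake=13 Greywater=19 Ironridge=22 → close Ironridge (overflow 15)
  22÷2 = 11 each, +1 to first 0
Round 3: Briarlake=24 Greywater=30 → close Greywater (overflow 16)
  30÷1 = 30 each, +1 to first 0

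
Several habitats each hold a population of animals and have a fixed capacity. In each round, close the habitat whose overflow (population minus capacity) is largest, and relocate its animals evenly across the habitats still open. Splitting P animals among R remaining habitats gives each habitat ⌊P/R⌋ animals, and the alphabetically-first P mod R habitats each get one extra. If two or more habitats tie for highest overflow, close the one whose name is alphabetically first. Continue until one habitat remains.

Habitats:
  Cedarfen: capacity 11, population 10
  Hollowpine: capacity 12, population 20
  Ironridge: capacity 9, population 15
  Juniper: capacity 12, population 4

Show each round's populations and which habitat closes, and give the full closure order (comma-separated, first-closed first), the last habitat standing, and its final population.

Round 1: Cedarfen=10 Hollowpine=20 Ironridge=15 Juniper=4 → close Hollowpine (overflow 8)
  20÷3 = 6 each, +1 to first 2
Round 2: Cedarfen=17 Ironridge=22 Juniper=10 → close Ironridge (overflow 13)
  22÷2 = 11 each, +1 to first 0
Round 3: Cedarfen=28 Juniper=21 → close Cedarfen (overflow 17)
  28÷1 = 28 each, +1 to first 0

Closure order: Hollowpine, Ironridge, Cedarfen
Last habitat: Juniper with 49 animals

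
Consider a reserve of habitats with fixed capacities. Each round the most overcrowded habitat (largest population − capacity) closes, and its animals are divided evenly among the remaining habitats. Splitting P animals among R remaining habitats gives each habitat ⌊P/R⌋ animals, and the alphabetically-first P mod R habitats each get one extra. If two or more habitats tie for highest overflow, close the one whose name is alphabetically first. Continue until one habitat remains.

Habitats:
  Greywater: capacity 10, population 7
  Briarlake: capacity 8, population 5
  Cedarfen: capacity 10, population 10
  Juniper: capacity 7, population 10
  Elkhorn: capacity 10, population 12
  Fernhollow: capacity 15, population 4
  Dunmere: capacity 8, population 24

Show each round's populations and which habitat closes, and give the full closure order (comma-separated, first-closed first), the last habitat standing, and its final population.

Closure order: Dunmere, Juniper, Elkhorn, Cedarfen, Briarlake, Greywater
Last habitat: Fernhollow with 72 animals

Round 1: Briarlake=5 Cedarfen=10 Dunmere=24 Elkhorn=12 Fernhollow=4 Greywater=7 Juniper=10 → close Dunmere (overflow 16)
  24÷6 = 4 each, +1 to first 0
Round 2: Briarlake=9 Cedarfen=14 Elkhorn=16 Fernhollow=8 Greywater=11 Juniper=14 → close Juniper (overflow 7)
  14÷5 = 2 each, +1 to first 4
Round 3: Briarlake=12 Cedarfen=17 Elkhorn=19 Fernhollow=11 Greywater=13 → close Elkhorn (overflow 9)
  19÷4 = 4 each, +1 to first 3
Round 4: Briarlake=17 Cedarfen=22 Fernhollow=16 Greywater=17 → close Cedarfen (overflow 12)
  22÷3 = 7 each, +1 to first 1
Round 5: Briarlake=25 Fernhollow=23 Greywater=24 → close Briarlake (overflow 17)
  25÷2 = 12 each, +1 to first 1
Round 6: Fernhollow=36 Greywater=36 → close Greywater (overflow 26)
  36÷1 = 36 each, +1 to first 0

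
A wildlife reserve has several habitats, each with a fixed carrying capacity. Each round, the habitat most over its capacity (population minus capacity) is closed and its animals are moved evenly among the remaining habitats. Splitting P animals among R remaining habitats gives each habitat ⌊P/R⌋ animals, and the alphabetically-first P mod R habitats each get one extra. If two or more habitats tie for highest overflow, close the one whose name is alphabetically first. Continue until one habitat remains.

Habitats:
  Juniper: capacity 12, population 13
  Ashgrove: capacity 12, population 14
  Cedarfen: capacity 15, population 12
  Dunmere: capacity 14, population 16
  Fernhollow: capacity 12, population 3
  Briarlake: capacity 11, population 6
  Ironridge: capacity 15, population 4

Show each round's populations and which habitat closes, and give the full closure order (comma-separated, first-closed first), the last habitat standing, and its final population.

Round 1: Ashgrove=14 Briarlake=6 Cedarfen=12 Dunmere=16 Fernhollow=3 Ironridge=4 Juniper=13 → close Ashgrove (overflow 2)
  14÷6 = 2 each, +1 to first 2
Round 2: Briarlake=9 Cedarfen=15 Dunmere=18 Fernhollow=5 Ironridge=6 Juniper=15 → close Dunmere (overflow 4)
  18÷5 = 3 each, +1 to first 3
Round 3: Briarlake=13 Cedarfen=19 Fernhollow=9 Ironridge=9 Juniper=18 → close Juniper (overflow 6)
  18÷4 = 4 each, +1 to first 2
Round 4: Briarlake=18 Cedarfen=24 Fernhollow=13 Ironridge=13 → close Cedarfen (overflow 9)
  24÷3 = 8 each, +1 to first 0
Round 5: Briarlake=26 Fernhollow=21 Ironridge=21 → close Briarlake (overflow 15)
  26÷2 = 13 each, +1 to first 0
Round 6: Fernhollow=34 Ironridge=34 → close Fernhollow (overflow 22)
  34÷1 = 34 each, +1 to first 0

Closure order: Ashgrove, Dunmere, Juniper, Cedarfen, Briarlake, Fernhollow
Last habitat: Ironridge with 68 animals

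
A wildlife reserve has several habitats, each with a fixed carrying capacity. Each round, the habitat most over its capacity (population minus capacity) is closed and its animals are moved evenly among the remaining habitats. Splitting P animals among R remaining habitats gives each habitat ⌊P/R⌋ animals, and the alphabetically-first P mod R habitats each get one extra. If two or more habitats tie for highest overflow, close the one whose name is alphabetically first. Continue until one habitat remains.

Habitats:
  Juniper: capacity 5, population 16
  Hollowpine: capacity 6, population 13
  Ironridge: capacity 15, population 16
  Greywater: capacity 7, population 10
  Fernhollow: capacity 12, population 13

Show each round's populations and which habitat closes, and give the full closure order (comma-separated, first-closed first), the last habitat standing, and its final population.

Round 1: Fernhollow=13 Greywater=10 Hollowpine=13 Ironridge=16 Juniper=16 → close Juniper (overflow 11)
  16÷4 = 4 each, +1 to first 0
Round 2: Fernhollow=17 Greywater=14 Hollowpine=17 Ironridge=20 → close Hollowpine (overflow 11)
  17÷3 = 5 each, +1 to first 2
Round 3: Fernhollow=23 Greywater=20 Ironridge=25 → close Greywater (overflow 13)
  20÷2 = 10 each, +1 to first 0
Round 4: Fernhollow=33 Ironridge=35 → close Fernhollow (overflow 21)
  33÷1 = 33 each, +1 to first 0

Closure order: Juniper, Hollowpine, Greywater, Fernhollow
Last habitat: Ironridge with 68 animals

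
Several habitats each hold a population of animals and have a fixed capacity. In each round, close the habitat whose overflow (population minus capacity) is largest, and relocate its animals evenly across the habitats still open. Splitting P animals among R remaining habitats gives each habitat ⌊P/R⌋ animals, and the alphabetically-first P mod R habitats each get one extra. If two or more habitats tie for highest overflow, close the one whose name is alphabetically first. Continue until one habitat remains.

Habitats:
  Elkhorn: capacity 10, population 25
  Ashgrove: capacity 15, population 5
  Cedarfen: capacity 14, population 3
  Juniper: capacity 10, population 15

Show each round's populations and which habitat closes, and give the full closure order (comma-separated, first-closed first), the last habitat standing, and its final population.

Closure order: Elkhorn, Juniper, Ashgrove
Last habitat: Cedarfen with 48 animals

Round 1: Ashgrove=5 Cedarfen=3 Elkhorn=25 Juniper=15 → close Elkhorn (overflow 15)
  25÷3 = 8 each, +1 to first 1
Round 2: Ashgrove=14 Cedarfen=11 Juniper=23 → close Juniper (overflow 13)
  23÷2 = 11 each, +1 to first 1
Round 3: Ashgrove=26 Cedarfen=22 → close Ashgrove (overflow 11)
  26÷1 = 26 each, +1 to first 0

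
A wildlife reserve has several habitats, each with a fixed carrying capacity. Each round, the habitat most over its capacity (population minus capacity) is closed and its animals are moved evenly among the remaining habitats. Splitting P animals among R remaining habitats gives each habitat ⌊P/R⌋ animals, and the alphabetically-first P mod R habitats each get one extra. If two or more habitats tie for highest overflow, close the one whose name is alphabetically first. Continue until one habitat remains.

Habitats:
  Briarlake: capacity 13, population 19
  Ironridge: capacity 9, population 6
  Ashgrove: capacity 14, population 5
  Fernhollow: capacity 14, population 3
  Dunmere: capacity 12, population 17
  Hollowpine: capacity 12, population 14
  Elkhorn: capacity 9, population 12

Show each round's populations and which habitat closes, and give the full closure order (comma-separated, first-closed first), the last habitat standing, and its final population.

Closure order: Briarlake, Dunmere, Elkhorn, Hollowpine, Ironridge, Ashgrove
Last habitat: Fernhollow with 76 animals

Round 1: Ashgrove=5 Briarlake=19 Dunmere=17 Elkhorn=12 Fernhollow=3 Hollowpine=14 Ironridge=6 → close Briarlake (overflow 6)
  19÷6 = 3 each, +1 to first 1
Round 2: Ashgrove=9 Dunmere=20 Elkhorn=15 Fernhollow=6 Hollowpine=17 Ironridge=9 → close Dunmere (overflow 8)
  20÷5 = 4 each, +1 to first 0
Round 3: Ashgrove=13 Elkhorn=19 Fernhollow=10 Hollowpine=21 Ironridge=13 → close Elkhorn (overflow 10)
  19÷4 = 4 each, +1 to first 3
Round 4: Ashgrove=18 Fernhollow=15 Hollowpine=26 Ironridge=17 → close Hollowpine (overflow 14)
  26÷3 = 8 each, +1 to first 2
Round 5: Ashgrove=27 Fernhollow=24 Ironridge=25 → close Ironridge (overflow 16)
  25÷2 = 12 each, +1 to first 1
Round 6: Ashgrove=40 Fernhollow=36 → close Ashgrove (overflow 26)
  40÷1 = 40 each, +1 to first 0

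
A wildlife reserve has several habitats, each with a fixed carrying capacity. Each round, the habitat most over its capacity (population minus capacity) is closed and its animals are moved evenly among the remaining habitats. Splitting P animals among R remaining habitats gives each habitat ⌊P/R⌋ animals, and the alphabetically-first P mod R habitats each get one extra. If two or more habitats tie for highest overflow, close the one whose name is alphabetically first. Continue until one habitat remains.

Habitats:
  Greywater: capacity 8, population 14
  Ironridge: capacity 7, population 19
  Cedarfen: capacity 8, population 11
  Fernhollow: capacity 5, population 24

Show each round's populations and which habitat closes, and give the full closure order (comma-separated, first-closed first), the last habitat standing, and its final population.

Round 1: Cedarfen=11 Fernhollow=24 Greywater=14 Ironridge=19 → close Fernhollow (overflow 19)
  24÷3 = 8 each, +1 to first 0
Round 2: Cedarfen=19 Greywater=22 Ironridge=27 → close Ironridge (overflow 20)
  27÷2 = 13 each, +1 to first 1
Round 3: Cedarfen=33 Greywater=35 → close Greywater (overflow 27)
  35÷1 = 35 each, +1 to first 0

Closure order: Fernhollow, Ironridge, Greywater
Last habitat: Cedarfen with 68 animals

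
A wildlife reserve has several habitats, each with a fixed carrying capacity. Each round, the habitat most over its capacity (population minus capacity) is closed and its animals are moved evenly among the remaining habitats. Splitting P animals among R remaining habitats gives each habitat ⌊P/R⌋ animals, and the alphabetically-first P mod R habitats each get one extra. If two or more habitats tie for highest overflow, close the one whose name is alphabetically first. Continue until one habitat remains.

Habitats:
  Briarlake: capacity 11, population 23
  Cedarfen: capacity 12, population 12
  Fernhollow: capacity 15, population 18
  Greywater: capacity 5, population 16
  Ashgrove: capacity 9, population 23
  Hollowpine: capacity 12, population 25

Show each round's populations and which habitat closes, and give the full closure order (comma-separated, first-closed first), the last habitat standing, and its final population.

Closure order: Ashgrove, Briarlake, Hollowpine, Greywater, Fernhollow
Last habitat: Cedarfen with 117 animals

Round 1: Ashgrove=23 Briarlake=23 Cedarfen=12 Fernhollow=18 Greywater=16 Hollowpine=25 → close Ashgrove (overflow 14)
  23÷5 = 4 each, +1 to first 3
Round 2: Briarlake=28 Cedarfen=17 Fernhollow=23 Greywater=20 Hollowpine=29 → close Briarlake (overflow 17)
  28÷4 = 7 each, +1 to first 0
Round 3: Cedarfen=24 Fernhollow=30 Greywater=27 Hollowpine=36 → close Hollowpine (overflow 24)
  36÷3 = 12 each, +1 to first 0
Round 4: Cedarfen=36 Fernhollow=42 Greywater=39 → close Greywater (overflow 34)
  39÷2 = 19 each, +1 to first 1
Round 5: Cedarfen=56 Fernhollow=61 → close Fernhollow (overflow 46)
  61÷1 = 61 each, +1 to first 0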